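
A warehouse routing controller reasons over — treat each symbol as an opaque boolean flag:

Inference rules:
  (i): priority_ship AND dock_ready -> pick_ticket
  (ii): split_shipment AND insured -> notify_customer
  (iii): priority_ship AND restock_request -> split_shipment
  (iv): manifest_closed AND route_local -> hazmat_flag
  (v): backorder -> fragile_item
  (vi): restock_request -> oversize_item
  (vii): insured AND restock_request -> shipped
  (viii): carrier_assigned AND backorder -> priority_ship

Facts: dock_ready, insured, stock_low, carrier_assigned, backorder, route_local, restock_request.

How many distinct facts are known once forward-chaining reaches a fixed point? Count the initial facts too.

Round 1 — (v), (vi), (vii), (viii), derive fragile_item, oversize_item, shipped, priority_ship.
Round 2 — (i), (iii), derive pick_ticket, split_shipment.
Round 3 — (ii), derive notify_customer.
Closure: {backorder, carrier_assigned, dock_ready, fragile_item, insured, notify_customer, oversize_item, pick_ticket, priority_ship, restock_request, route_local, shipped, split_shipment, stock_low} — 14 facts.

14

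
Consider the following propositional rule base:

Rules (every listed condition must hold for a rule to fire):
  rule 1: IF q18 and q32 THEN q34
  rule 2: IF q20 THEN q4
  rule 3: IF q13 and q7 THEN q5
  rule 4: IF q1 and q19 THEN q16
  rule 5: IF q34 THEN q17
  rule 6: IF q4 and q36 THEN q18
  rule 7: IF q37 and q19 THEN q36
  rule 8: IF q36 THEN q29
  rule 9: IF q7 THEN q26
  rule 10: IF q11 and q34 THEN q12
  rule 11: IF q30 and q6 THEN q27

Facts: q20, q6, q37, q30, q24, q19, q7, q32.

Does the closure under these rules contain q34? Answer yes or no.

yes

Round 1 fires rule 2, rule 7, rule 9, rule 11, giving q4, q36, q26, q27.
Round 2 fires rule 6, rule 8, giving q18, q29.
Round 3 fires rule 1, giving q34.
Round 4 fires rule 5, giving q17.
q34 appears in round 3, so it is derivable.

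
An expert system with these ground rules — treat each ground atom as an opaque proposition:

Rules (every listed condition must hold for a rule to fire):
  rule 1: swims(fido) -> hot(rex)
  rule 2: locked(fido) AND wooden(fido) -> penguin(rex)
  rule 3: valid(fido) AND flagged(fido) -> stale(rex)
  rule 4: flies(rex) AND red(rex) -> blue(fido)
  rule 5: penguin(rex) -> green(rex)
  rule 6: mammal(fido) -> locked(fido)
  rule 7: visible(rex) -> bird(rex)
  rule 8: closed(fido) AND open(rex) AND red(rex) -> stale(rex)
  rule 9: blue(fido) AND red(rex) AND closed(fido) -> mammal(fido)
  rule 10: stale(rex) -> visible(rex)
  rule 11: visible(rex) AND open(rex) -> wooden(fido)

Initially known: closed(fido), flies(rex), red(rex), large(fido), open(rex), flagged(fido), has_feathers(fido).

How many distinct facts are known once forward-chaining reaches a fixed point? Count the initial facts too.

Round 1 — rule 4, rule 8, derive blue(fido), stale(rex).
Round 2 — rule 9, rule 10, derive mammal(fido), visible(rex).
Round 3 — rule 6, rule 7, rule 11, derive locked(fido), bird(rex), wooden(fido).
Round 4 — rule 2, derive penguin(rex).
Round 5 — rule 5, derive green(rex).
Closure: {bird(rex), blue(fido), closed(fido), flagged(fido), flies(rex), green(rex), has_feathers(fido), large(fido), locked(fido), mammal(fido), open(rex), penguin(rex), red(rex), stale(rex), visible(rex), wooden(fido)} — 16 facts.

16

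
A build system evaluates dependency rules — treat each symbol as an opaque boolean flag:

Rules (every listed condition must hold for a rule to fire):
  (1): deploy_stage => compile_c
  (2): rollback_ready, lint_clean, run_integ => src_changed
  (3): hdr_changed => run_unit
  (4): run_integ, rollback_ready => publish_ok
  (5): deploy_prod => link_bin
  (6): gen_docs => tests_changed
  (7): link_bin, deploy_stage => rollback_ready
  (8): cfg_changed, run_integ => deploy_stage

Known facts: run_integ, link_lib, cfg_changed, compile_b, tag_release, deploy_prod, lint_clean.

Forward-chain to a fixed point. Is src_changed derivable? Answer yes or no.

Round 1: (5) [deploy_prod => link_bin]; (8) [cfg_changed, run_integ => deploy_stage]. New: link_bin, deploy_stage.
Round 2: (1) [deploy_stage => compile_c]; (7) [link_bin, deploy_stage => rollback_ready]. New: compile_c, rollback_ready.
Round 3: (2) [rollback_ready, lint_clean, run_integ => src_changed]; (4) [run_integ, rollback_ready => publish_ok]. New: src_changed, publish_ok.
src_changed appears in round 3, so it is derivable.

yes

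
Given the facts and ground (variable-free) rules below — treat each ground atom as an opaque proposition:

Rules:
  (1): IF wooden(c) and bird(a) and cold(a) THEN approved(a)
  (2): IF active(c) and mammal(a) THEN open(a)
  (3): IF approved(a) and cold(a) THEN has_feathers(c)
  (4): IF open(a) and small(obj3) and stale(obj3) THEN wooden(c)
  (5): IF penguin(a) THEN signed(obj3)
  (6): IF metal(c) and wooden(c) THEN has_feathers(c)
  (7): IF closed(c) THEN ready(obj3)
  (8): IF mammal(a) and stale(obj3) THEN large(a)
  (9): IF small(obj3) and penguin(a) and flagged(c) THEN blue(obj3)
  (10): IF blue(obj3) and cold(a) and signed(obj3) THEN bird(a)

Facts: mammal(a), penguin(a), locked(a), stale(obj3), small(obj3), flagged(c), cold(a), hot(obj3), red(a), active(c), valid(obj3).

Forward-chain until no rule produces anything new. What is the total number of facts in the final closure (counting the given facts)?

Round 1 fires (2), (5), (8), (9), giving open(a), signed(obj3), large(a), blue(obj3).
Round 2 fires (4), (10), giving wooden(c), bird(a).
Round 3 fires (1), giving approved(a).
Round 4 fires (3), giving has_feathers(c).
Closure: {active(c), approved(a), bird(a), blue(obj3), cold(a), flagged(c), has_feathers(c), hot(obj3), large(a), locked(a), mammal(a), open(a), penguin(a), red(a), signed(obj3), small(obj3), stale(obj3), valid(obj3), wooden(c)} — 19 facts.

19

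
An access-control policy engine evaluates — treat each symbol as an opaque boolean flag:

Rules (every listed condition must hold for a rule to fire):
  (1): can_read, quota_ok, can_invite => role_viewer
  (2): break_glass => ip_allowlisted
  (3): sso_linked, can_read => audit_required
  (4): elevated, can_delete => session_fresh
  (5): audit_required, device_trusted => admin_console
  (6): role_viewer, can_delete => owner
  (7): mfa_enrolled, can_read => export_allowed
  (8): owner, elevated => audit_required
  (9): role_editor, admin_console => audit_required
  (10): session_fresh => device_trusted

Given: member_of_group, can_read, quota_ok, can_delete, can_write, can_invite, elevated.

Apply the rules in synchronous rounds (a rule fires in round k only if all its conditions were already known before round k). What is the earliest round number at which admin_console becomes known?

Round 1 fires (1), (4), giving role_viewer, session_fresh.
Round 2 fires (6), (10), giving owner, device_trusted.
Round 3 fires (8), giving audit_required.
Round 4 fires (5), giving admin_console.
admin_console first appears in round 4.

4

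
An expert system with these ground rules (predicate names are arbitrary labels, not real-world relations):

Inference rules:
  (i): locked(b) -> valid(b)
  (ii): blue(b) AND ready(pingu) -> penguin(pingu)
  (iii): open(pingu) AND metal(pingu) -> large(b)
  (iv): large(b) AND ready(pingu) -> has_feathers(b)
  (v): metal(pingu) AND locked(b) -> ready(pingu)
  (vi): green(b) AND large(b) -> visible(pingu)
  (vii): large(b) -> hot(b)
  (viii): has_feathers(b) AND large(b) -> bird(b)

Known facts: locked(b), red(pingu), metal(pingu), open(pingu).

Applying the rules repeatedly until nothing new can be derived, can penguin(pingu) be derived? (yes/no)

no

Round 1 — (i), (iii), (v), derive valid(b), large(b), ready(pingu).
Round 2 — (iv), (vii), derive has_feathers(b), hot(b).
Round 3 — (viii), derive bird(b).
Fixed point reached. penguin(pingu) is concluded only by (ii); (ii) needs blue(b) (never derived).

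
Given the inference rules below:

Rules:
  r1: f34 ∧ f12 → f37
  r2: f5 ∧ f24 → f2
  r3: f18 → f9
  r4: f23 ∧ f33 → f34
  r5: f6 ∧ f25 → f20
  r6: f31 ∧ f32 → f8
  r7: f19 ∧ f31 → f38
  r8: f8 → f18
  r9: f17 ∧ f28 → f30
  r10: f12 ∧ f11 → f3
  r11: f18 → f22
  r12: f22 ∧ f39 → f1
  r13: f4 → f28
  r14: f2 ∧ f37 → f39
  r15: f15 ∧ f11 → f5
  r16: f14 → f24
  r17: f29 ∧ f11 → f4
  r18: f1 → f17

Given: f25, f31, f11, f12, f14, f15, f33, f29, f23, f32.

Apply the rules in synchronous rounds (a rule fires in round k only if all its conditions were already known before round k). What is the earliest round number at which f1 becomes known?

Round 1: r4 [f23 ∧ f33 → f34]; r6 [f31 ∧ f32 → f8]; r10 [f12 ∧ f11 → f3]; r15 [f15 ∧ f11 → f5]; r16 [f14 → f24]; r17 [f29 ∧ f11 → f4]. Adds f34, f8, f3, f5, f24, f4.
Round 2: r1 [f34 ∧ f12 → f37]; r2 [f5 ∧ f24 → f2]; r8 [f8 → f18]; r13 [f4 → f28]. Adds f37, f2, f18, f28.
Round 3: r3 [f18 → f9]; r11 [f18 → f22]; r14 [f2 ∧ f37 → f39]. Adds f9, f22, f39.
Round 4: r12 [f22 ∧ f39 → f1]. Adds f1.
f1 first appears in round 4.

4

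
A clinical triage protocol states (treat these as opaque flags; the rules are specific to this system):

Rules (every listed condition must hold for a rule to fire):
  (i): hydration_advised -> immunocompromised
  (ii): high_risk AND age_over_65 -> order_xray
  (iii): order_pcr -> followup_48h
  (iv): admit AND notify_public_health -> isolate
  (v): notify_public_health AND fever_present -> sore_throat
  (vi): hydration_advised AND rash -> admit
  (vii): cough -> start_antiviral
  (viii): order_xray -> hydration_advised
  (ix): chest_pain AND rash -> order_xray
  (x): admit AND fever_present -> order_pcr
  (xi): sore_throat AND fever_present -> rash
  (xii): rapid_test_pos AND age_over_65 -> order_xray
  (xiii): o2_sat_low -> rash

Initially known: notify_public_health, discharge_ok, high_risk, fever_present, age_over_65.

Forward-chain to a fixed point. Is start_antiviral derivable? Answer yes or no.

Round 1 fires (ii), (v), giving order_xray, sore_throat.
Round 2 fires (viii), (xi), giving hydration_advised, rash.
Round 3 fires (i), (vi), giving immunocompromised, admit.
Round 4 fires (iv), (x), giving isolate, order_pcr.
Round 5 fires (iii), giving followup_48h.
Fixed point reached. start_antiviral is concluded only by (vii); (vii) needs cough (never derived).

no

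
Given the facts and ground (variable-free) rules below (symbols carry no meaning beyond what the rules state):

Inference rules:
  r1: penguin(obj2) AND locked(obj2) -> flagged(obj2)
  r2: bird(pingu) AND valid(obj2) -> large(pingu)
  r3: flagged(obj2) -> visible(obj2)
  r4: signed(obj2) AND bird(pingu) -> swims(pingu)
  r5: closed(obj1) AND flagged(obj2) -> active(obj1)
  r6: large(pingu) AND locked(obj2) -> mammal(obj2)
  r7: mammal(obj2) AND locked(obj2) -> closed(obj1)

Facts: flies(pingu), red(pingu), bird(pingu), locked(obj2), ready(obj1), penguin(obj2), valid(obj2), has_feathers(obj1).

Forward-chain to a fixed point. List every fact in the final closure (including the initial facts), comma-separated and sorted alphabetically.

active(obj1), bird(pingu), closed(obj1), flagged(obj2), flies(pingu), has_feathers(obj1), large(pingu), locked(obj2), mammal(obj2), penguin(obj2), ready(obj1), red(pingu), valid(obj2), visible(obj2)

Round 1 — r1, r2, derive flagged(obj2), large(pingu).
Round 2 — r3, r6, derive visible(obj2), mammal(obj2).
Round 3 — r7, derive closed(obj1).
Round 4 — r5, derive active(obj1).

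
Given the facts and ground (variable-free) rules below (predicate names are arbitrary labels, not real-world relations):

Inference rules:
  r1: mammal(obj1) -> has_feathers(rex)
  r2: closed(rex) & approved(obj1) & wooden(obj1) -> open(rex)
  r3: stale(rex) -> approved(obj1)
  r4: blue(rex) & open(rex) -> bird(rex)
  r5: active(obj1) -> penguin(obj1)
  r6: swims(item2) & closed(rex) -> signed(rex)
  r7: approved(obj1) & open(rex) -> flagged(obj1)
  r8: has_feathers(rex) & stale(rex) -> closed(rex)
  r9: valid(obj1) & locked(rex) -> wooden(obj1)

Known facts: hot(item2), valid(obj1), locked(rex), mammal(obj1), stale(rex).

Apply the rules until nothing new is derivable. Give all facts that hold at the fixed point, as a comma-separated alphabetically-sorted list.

Round 1: r1 [mammal(obj1) -> has_feathers(rex)]; r3 [stale(rex) -> approved(obj1)]; r9 [valid(obj1) & locked(rex) -> wooden(obj1)]. New: has_feathers(rex), approved(obj1), wooden(obj1).
Round 2: r8 [has_feathers(rex) & stale(rex) -> closed(rex)]. New: closed(rex).
Round 3: r2 [closed(rex) & approved(obj1) & wooden(obj1) -> open(rex)]. New: open(rex).
Round 4: r7 [approved(obj1) & open(rex) -> flagged(obj1)]. New: flagged(obj1).

approved(obj1), closed(rex), flagged(obj1), has_feathers(rex), hot(item2), locked(rex), mammal(obj1), open(rex), stale(rex), valid(obj1), wooden(obj1)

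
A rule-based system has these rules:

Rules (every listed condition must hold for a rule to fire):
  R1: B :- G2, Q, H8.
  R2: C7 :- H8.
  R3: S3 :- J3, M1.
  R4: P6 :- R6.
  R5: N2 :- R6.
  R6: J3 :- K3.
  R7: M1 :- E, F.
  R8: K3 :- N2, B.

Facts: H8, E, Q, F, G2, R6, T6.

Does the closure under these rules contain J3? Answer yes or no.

yes

Round 1: R1 [B :- G2, Q, H8.]; R2 [C7 :- H8.]; R4 [P6 :- R6.]; R5 [N2 :- R6.]; R7 [M1 :- E, F.]. Adds B, C7, P6, N2, M1.
Round 2: R8 [K3 :- N2, B.]. Adds K3.
Round 3: R6 [J3 :- K3.]. Adds J3.
Round 4: R3 [S3 :- J3, M1.]. Adds S3.
J3 appears in round 3, so it is derivable.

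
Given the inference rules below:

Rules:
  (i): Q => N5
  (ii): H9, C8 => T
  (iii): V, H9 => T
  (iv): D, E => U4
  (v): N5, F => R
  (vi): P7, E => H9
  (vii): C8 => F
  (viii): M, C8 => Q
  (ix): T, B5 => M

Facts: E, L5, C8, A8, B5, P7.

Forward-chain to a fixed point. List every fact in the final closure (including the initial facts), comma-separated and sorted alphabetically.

Round 1: (vi) [P7, E => H9]; (vii) [C8 => F]. New: H9, F.
Round 2: (ii) [H9, C8 => T]. New: T.
Round 3: (ix) [T, B5 => M]. New: M.
Round 4: (viii) [M, C8 => Q]. New: Q.
Round 5: (i) [Q => N5]. New: N5.
Round 6: (v) [N5, F => R]. New: R.

A8, B5, C8, E, F, H9, L5, M, N5, P7, Q, R, T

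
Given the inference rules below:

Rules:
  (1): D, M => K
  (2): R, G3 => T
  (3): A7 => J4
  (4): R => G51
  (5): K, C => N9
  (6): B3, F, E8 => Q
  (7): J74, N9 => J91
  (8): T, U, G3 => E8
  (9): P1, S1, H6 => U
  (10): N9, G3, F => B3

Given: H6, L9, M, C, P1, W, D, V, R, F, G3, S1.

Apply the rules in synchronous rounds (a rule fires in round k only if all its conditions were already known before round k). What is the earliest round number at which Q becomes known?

4

[1] (1) [D, M => K]; (2) [R, G3 => T]; (4) [R => G51]; (9) [P1, S1, H6 => U]. ⇒ new: K, T, G51, U.
[2] (5) [K, C => N9]; (8) [T, U, G3 => E8]. ⇒ new: N9, E8.
[3] (10) [N9, G3, F => B3]. ⇒ new: B3.
[4] (6) [B3, F, E8 => Q]. ⇒ new: Q.
Q first appears in round 4.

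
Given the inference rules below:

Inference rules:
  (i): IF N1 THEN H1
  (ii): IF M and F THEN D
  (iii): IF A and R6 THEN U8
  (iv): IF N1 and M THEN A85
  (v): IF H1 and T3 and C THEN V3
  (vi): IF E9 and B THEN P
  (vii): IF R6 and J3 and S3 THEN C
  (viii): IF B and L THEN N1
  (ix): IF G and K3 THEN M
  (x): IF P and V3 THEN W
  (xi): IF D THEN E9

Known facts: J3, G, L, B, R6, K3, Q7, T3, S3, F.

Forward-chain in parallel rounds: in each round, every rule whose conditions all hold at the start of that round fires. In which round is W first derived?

Round 1: (vii) [IF R6 and J3 and S3 THEN C]; (viii) [IF B and L THEN N1]; (ix) [IF G and K3 THEN M]. Adds C, N1, M.
Round 2: (i) [IF N1 THEN H1]; (ii) [IF M and F THEN D]; (iv) [IF N1 and M THEN A85]. Adds H1, D, A85.
Round 3: (v) [IF H1 and T3 and C THEN V3]; (xi) [IF D THEN E9]. Adds V3, E9.
Round 4: (vi) [IF E9 and B THEN P]. Adds P.
Round 5: (x) [IF P and V3 THEN W]. Adds W.
W first appears in round 5.

5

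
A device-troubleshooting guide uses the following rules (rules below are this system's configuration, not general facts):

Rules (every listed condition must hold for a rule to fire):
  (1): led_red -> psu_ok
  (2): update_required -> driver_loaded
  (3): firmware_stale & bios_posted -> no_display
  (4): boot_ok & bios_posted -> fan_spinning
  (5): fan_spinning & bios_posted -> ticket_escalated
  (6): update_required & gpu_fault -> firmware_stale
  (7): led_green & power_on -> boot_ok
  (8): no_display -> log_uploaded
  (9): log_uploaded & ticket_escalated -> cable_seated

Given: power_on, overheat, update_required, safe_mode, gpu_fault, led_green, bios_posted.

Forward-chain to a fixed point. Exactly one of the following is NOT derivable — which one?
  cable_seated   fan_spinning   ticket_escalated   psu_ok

psu_ok

Round 1 fires (2), (6), (7), giving driver_loaded, firmware_stale, boot_ok.
Round 2 fires (3), (4), giving no_display, fan_spinning.
Round 3 fires (5), (8), giving ticket_escalated, log_uploaded.
Round 4 fires (9), giving cable_seated.
Derived: cable_seated (round 4), ticket_escalated (round 3), fan_spinning (round 2). psu_ok never appears in any round.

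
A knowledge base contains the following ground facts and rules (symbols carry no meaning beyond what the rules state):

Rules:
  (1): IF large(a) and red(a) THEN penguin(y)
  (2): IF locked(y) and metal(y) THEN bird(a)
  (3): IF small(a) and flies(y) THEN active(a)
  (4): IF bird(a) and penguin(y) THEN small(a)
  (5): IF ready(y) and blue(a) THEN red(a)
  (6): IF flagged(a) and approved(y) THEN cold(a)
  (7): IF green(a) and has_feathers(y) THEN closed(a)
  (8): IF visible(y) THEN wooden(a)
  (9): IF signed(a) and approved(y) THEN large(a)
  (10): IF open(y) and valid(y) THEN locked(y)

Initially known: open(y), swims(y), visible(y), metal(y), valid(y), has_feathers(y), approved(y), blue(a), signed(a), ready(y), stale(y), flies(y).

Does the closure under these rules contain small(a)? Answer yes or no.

Round 1: (5) [IF ready(y) and blue(a) THEN red(a)]; (8) [IF visible(y) THEN wooden(a)]; (9) [IF signed(a) and approved(y) THEN large(a)]; (10) [IF open(y) and valid(y) THEN locked(y)]. Adds red(a), wooden(a), large(a), locked(y).
Round 2: (1) [IF large(a) and red(a) THEN penguin(y)]; (2) [IF locked(y) and metal(y) THEN bird(a)]. Adds penguin(y), bird(a).
Round 3: (4) [IF bird(a) and penguin(y) THEN small(a)]. Adds small(a).
Round 4: (3) [IF small(a) and flies(y) THEN active(a)]. Adds active(a).
small(a) appears in round 3, so it is derivable.

yes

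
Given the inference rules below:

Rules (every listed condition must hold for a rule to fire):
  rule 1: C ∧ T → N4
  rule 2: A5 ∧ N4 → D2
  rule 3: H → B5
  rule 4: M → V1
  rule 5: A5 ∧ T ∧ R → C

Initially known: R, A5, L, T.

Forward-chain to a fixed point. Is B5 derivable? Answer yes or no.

Round 1 fires rule 5, giving C.
Round 2 fires rule 1, giving N4.
Round 3 fires rule 2, giving D2.
Fixed point reached. B5 is concluded only by rule 3; rule 3 needs H (never derived).

no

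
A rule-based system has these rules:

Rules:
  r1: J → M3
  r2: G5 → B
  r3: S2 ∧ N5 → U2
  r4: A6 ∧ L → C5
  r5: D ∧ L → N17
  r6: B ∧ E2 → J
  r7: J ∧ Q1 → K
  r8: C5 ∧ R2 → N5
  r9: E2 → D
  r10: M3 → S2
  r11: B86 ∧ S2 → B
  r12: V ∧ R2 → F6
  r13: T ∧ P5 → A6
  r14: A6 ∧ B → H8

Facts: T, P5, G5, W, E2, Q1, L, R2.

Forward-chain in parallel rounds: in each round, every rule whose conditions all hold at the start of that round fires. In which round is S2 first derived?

[1] r2 [G5 → B]; r9 [E2 → D]; r13 [T ∧ P5 → A6]. ⇒ new: B, D, A6.
[2] r4 [A6 ∧ L → C5]; r5 [D ∧ L → N17]; r6 [B ∧ E2 → J]; r14 [A6 ∧ B → H8]. ⇒ new: C5, N17, J, H8.
[3] r1 [J → M3]; r7 [J ∧ Q1 → K]; r8 [C5 ∧ R2 → N5]. ⇒ new: M3, K, N5.
[4] r10 [M3 → S2]. ⇒ new: S2.
S2 first appears in round 4.

4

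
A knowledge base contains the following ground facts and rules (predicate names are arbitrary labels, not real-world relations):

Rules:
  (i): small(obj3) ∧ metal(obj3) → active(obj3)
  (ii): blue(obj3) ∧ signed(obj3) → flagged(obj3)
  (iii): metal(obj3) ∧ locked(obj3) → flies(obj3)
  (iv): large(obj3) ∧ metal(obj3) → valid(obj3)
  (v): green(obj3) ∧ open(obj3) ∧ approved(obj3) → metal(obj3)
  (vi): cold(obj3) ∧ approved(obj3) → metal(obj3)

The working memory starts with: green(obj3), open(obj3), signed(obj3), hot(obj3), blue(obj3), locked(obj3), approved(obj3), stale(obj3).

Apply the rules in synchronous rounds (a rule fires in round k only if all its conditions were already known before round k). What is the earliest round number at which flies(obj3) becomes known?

2

[1] (ii) [blue(obj3) ∧ signed(obj3) → flagged(obj3)]; (v) [green(obj3) ∧ open(obj3) ∧ approved(obj3) → metal(obj3)]. ⇒ new: flagged(obj3), metal(obj3).
[2] (iii) [metal(obj3) ∧ locked(obj3) → flies(obj3)]. ⇒ new: flies(obj3).
flies(obj3) first appears in round 2.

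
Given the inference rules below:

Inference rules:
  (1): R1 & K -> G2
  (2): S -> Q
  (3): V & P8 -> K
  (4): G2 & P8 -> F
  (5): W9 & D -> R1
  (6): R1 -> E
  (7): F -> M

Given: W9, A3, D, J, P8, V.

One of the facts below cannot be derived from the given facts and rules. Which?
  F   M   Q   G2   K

Q

Round 1: (3) [V & P8 -> K]; (5) [W9 & D -> R1]. New: K, R1.
Round 2: (1) [R1 & K -> G2]; (6) [R1 -> E]. New: G2, E.
Round 3: (4) [G2 & P8 -> F]. New: F.
Round 4: (7) [F -> M]. New: M.
Derived: K (round 1), M (round 4), G2 (round 2), F (round 3). Q never appears in any round.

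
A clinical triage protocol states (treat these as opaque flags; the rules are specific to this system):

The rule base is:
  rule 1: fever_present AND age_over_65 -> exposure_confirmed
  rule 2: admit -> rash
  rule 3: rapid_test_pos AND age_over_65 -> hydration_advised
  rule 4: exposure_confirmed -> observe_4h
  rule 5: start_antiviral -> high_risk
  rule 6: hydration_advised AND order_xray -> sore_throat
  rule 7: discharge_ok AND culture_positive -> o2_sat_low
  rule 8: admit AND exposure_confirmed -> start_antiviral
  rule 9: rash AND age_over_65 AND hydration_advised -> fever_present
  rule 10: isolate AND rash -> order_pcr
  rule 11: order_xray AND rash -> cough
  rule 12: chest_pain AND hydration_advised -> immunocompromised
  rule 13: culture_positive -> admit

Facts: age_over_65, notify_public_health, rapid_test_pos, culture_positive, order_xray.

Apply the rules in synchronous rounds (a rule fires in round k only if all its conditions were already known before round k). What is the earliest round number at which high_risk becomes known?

Round 1: rule 3 [rapid_test_pos AND age_over_65 -> hydration_advised]; rule 13 [culture_positive -> admit]. New: hydration_advised, admit.
Round 2: rule 2 [admit -> rash]; rule 6 [hydration_advised AND order_xray -> sore_throat]. New: rash, sore_throat.
Round 3: rule 9 [rash AND age_over_65 AND hydration_advised -> fever_present]; rule 11 [order_xray AND rash -> cough]. New: fever_present, cough.
Round 4: rule 1 [fever_present AND age_over_65 -> exposure_confirmed]. New: exposure_confirmed.
Round 5: rule 4 [exposure_confirmed -> observe_4h]; rule 8 [admit AND exposure_confirmed -> start_antiviral]. New: observe_4h, start_antiviral.
Round 6: rule 5 [start_antiviral -> high_risk]. New: high_risk.
high_risk first appears in round 6.

6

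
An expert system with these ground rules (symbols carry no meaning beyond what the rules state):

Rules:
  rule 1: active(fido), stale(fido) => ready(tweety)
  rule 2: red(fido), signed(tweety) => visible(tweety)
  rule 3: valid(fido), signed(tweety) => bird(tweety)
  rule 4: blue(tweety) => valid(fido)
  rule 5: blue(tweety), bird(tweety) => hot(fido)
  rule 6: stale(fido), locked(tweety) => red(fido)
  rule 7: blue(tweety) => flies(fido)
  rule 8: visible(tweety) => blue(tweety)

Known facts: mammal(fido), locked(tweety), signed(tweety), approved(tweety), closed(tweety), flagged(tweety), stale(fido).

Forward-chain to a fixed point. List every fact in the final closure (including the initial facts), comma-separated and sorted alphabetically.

Round 1 fires rule 6, giving red(fido).
Round 2 fires rule 2, giving visible(tweety).
Round 3 fires rule 8, giving blue(tweety).
Round 4 fires rule 4, rule 7, giving valid(fido), flies(fido).
Round 5 fires rule 3, giving bird(tweety).
Round 6 fires rule 5, giving hot(fido).

approved(tweety), bird(tweety), blue(tweety), closed(tweety), flagged(tweety), flies(fido), hot(fido), locked(tweety), mammal(fido), red(fido), signed(tweety), stale(fido), valid(fido), visible(tweety)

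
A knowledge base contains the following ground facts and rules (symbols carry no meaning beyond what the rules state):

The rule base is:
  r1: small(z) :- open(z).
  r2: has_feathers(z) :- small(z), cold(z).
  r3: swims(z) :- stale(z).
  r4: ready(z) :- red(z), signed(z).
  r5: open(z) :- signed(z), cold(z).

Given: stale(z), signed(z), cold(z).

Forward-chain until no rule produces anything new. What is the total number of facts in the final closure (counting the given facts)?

[1] r3 [swims(z) :- stale(z).]; r5 [open(z) :- signed(z), cold(z).]. ⇒ new: swims(z), open(z).
[2] r1 [small(z) :- open(z).]. ⇒ new: small(z).
[3] r2 [has_feathers(z) :- small(z), cold(z).]. ⇒ new: has_feathers(z).
Closure: {cold(z), has_feathers(z), open(z), signed(z), small(z), stale(z), swims(z)} — 7 facts.

7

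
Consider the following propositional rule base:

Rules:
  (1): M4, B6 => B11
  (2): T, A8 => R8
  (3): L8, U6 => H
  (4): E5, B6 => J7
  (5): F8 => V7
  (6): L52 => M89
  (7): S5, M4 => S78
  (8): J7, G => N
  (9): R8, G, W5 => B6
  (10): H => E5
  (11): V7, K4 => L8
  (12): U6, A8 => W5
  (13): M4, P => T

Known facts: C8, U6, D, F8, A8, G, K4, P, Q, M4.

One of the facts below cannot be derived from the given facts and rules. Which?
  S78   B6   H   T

Round 1: (5) [F8 => V7]; (12) [U6, A8 => W5]; (13) [M4, P => T]. New: V7, W5, T.
Round 2: (2) [T, A8 => R8]; (11) [V7, K4 => L8]. New: R8, L8.
Round 3: (3) [L8, U6 => H]; (9) [R8, G, W5 => B6]. New: H, B6.
Round 4: (1) [M4, B6 => B11]; (10) [H => E5]. New: B11, E5.
Round 5: (4) [E5, B6 => J7]. New: J7.
Round 6: (8) [J7, G => N]. New: N.
Derived: H (round 3), T (round 1), B6 (round 3). S78 never appears in any round.

S78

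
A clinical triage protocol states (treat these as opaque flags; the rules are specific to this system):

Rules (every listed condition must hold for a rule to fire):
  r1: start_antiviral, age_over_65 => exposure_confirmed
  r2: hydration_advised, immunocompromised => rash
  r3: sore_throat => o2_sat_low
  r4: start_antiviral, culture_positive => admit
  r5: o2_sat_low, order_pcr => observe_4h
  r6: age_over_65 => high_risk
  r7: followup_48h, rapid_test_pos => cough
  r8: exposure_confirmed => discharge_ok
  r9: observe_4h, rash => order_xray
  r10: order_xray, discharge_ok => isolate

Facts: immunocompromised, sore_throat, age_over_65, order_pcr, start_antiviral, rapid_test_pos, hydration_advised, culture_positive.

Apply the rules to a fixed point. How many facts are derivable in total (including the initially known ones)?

Round 1: r1 [start_antiviral, age_over_65 => exposure_confirmed]; r2 [hydration_advised, immunocompromised => rash]; r3 [sore_throat => o2_sat_low]; r4 [start_antiviral, culture_positive => admit]; r6 [age_over_65 => high_risk]. Adds exposure_confirmed, rash, o2_sat_low, admit, high_risk.
Round 2: r5 [o2_sat_low, order_pcr => observe_4h]; r8 [exposure_confirmed => discharge_ok]. Adds observe_4h, discharge_ok.
Round 3: r9 [observe_4h, rash => order_xray]. Adds order_xray.
Round 4: r10 [order_xray, discharge_ok => isolate]. Adds isolate.
Closure: {admit, age_over_65, culture_positive, discharge_ok, exposure_confirmed, high_risk, hydration_advised, immunocompromised, isolate, o2_sat_low, observe_4h, order_pcr, order_xray, rapid_test_pos, rash, sore_throat, start_antiviral} — 17 facts.

17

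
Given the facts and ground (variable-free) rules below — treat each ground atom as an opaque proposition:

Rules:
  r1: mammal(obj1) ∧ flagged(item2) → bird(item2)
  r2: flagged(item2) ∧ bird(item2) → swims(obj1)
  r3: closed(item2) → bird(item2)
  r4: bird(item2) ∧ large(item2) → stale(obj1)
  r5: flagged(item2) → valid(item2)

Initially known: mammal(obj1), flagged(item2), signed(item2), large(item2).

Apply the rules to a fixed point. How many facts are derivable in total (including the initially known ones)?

8

Round 1: r1 [mammal(obj1) ∧ flagged(item2) → bird(item2)]; r5 [flagged(item2) → valid(item2)]. Adds bird(item2), valid(item2).
Round 2: r2 [flagged(item2) ∧ bird(item2) → swims(obj1)]; r4 [bird(item2) ∧ large(item2) → stale(obj1)]. Adds swims(obj1), stale(obj1).
Closure: {bird(item2), flagged(item2), large(item2), mammal(obj1), signed(item2), stale(obj1), swims(obj1), valid(item2)} — 8 facts.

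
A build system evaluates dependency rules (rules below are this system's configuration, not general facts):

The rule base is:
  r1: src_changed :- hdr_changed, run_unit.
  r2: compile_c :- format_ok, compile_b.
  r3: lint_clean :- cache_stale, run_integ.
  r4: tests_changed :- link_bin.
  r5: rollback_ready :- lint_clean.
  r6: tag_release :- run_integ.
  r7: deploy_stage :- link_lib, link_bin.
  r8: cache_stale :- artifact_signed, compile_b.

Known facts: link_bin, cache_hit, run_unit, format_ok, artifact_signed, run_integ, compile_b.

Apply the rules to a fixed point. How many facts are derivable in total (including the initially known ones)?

13

Round 1: r2 [compile_c :- format_ok, compile_b.]; r4 [tests_changed :- link_bin.]; r6 [tag_release :- run_integ.]; r8 [cache_stale :- artifact_signed, compile_b.]. Adds compile_c, tests_changed, tag_release, cache_stale.
Round 2: r3 [lint_clean :- cache_stale, run_integ.]. Adds lint_clean.
Round 3: r5 [rollback_ready :- lint_clean.]. Adds rollback_ready.
Closure: {artifact_signed, cache_hit, cache_stale, compile_b, compile_c, format_ok, link_bin, lint_clean, rollback_ready, run_integ, run_unit, tag_release, tests_changed} — 13 facts.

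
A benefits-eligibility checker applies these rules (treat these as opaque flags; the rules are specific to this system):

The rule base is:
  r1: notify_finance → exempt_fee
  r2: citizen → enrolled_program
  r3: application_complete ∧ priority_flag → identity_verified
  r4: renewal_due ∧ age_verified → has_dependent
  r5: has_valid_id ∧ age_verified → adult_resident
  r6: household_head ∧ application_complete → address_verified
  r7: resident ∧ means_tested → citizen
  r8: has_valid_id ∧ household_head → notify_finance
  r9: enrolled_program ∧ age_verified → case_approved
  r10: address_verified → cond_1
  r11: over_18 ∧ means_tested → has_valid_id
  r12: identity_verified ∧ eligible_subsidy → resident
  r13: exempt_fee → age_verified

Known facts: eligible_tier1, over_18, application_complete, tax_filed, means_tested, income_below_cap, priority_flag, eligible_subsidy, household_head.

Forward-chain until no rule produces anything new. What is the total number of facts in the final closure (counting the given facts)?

Round 1 — r3, r6, r11, derive identity_verified, address_verified, has_valid_id.
Round 2 — r8, r10, r12, derive notify_finance, cond_1, resident.
Round 3 — r1, r7, derive exempt_fee, citizen.
Round 4 — r2, r13, derive enrolled_program, age_verified.
Round 5 — r5, r9, derive adult_resident, case_approved.
Closure: {address_verified, adult_resident, age_verified, application_complete, case_approved, citizen, cond_1, eligible_subsidy, eligible_tier1, enrolled_program, exempt_fee, has_valid_id, household_head, identity_verified, income_below_cap, means_tested, notify_finance, over_18, priority_flag, resident, tax_filed} — 21 facts.

21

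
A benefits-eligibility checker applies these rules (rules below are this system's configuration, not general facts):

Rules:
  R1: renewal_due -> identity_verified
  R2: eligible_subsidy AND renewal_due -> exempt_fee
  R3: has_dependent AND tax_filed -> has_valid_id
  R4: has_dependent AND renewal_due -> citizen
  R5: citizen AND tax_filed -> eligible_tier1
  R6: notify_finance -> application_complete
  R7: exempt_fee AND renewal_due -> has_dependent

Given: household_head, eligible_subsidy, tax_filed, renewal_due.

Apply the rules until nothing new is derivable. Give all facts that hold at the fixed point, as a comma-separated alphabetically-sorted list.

citizen, eligible_subsidy, eligible_tier1, exempt_fee, has_dependent, has_valid_id, household_head, identity_verified, renewal_due, tax_filed

Round 1 fires R1, R2, giving identity_verified, exempt_fee.
Round 2 fires R7, giving has_dependent.
Round 3 fires R3, R4, giving has_valid_id, citizen.
Round 4 fires R5, giving eligible_tier1.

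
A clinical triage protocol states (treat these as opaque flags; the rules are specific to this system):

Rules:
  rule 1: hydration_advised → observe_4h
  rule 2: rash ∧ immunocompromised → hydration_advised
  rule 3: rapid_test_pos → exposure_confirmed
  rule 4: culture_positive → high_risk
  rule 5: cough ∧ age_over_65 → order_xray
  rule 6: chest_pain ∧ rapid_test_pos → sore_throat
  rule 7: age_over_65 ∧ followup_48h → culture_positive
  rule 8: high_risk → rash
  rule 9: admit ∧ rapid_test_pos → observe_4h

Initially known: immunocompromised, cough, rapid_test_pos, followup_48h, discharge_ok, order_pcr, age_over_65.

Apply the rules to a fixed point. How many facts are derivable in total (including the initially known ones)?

14

Round 1 fires rule 3, rule 5, rule 7, giving exposure_confirmed, order_xray, culture_positive.
Round 2 fires rule 4, giving high_risk.
Round 3 fires rule 8, giving rash.
Round 4 fires rule 2, giving hydration_advised.
Round 5 fires rule 1, giving observe_4h.
Closure: {age_over_65, cough, culture_positive, discharge_ok, exposure_confirmed, followup_48h, high_risk, hydration_advised, immunocompromised, observe_4h, order_pcr, order_xray, rapid_test_pos, rash} — 14 facts.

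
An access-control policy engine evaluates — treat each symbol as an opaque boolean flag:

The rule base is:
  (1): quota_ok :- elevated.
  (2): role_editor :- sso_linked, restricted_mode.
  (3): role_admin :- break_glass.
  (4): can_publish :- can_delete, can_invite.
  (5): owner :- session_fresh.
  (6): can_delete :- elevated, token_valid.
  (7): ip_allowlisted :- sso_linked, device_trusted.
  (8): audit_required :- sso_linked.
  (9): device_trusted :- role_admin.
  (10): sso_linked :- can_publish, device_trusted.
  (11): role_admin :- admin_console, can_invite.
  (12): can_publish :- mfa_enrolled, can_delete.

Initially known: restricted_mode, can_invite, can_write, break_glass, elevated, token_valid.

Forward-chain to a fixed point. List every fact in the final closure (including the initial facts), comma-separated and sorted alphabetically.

Round 1: (1) [quota_ok :- elevated.]; (3) [role_admin :- break_glass.]; (6) [can_delete :- elevated, token_valid.]. Adds quota_ok, role_admin, can_delete.
Round 2: (4) [can_publish :- can_delete, can_invite.]; (9) [device_trusted :- role_admin.]. Adds can_publish, device_trusted.
Round 3: (10) [sso_linked :- can_publish, device_trusted.]. Adds sso_linked.
Round 4: (2) [role_editor :- sso_linked, restricted_mode.]; (7) [ip_allowlisted :- sso_linked, device_trusted.]; (8) [audit_required :- sso_linked.]. Adds role_editor, ip_allowlisted, audit_required.

audit_required, break_glass, can_delete, can_invite, can_publish, can_write, device_trusted, elevated, ip_allowlisted, quota_ok, restricted_mode, role_admin, role_editor, sso_linked, token_valid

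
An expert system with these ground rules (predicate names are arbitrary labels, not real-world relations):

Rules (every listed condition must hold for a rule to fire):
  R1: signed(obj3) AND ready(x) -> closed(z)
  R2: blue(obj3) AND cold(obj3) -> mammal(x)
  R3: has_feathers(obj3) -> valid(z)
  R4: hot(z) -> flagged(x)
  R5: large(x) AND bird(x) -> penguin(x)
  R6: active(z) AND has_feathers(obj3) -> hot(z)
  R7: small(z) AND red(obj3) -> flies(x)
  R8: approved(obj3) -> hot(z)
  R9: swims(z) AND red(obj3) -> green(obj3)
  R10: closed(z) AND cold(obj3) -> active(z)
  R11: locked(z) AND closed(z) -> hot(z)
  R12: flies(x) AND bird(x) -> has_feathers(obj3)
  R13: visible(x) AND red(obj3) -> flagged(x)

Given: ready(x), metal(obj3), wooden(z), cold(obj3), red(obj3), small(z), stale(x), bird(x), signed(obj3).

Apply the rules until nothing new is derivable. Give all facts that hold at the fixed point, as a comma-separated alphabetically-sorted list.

Round 1 fires R1, R7, giving closed(z), flies(x).
Round 2 fires R10, R12, giving active(z), has_feathers(obj3).
Round 3 fires R3, R6, giving valid(z), hot(z).
Round 4 fires R4, giving flagged(x).

active(z), bird(x), closed(z), cold(obj3), flagged(x), flies(x), has_feathers(obj3), hot(z), metal(obj3), ready(x), red(obj3), signed(obj3), small(z), stale(x), valid(z), wooden(z)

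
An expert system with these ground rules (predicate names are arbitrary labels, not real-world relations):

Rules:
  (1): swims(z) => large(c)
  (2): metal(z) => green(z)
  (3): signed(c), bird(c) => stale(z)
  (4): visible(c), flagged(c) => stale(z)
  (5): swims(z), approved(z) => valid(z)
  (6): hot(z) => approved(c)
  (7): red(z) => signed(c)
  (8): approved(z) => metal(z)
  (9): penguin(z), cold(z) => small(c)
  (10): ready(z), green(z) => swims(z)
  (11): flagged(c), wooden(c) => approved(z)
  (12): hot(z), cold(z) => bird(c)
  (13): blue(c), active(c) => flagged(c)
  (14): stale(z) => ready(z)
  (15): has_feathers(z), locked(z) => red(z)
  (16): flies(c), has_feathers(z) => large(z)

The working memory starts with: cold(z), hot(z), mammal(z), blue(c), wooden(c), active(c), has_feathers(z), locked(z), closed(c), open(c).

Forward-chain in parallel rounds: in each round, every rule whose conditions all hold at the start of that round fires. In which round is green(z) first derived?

Round 1: (6) [hot(z) => approved(c)]; (12) [hot(z), cold(z) => bird(c)]; (13) [blue(c), active(c) => flagged(c)]; (15) [has_feathers(z), locked(z) => red(z)]. Adds approved(c), bird(c), flagged(c), red(z).
Round 2: (7) [red(z) => signed(c)]; (11) [flagged(c), wooden(c) => approved(z)]. Adds signed(c), approved(z).
Round 3: (3) [signed(c), bird(c) => stale(z)]; (8) [approved(z) => metal(z)]. Adds stale(z), metal(z).
Round 4: (2) [metal(z) => green(z)]; (14) [stale(z) => ready(z)]. Adds green(z), ready(z).
green(z) first appears in round 4.

4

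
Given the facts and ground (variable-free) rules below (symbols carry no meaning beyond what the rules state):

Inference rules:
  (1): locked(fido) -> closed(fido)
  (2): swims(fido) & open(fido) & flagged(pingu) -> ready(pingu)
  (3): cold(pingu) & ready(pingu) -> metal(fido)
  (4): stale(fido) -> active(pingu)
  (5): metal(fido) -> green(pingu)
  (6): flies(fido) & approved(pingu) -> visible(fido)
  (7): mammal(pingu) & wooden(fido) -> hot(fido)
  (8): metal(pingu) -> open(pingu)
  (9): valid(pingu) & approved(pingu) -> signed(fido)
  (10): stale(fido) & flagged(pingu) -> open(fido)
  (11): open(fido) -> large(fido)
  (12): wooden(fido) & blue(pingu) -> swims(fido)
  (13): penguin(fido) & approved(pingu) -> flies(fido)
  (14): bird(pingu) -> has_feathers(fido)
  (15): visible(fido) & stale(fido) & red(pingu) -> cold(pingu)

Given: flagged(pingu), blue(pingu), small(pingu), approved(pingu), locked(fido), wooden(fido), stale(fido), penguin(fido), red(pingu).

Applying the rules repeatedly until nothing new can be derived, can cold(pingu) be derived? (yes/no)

Round 1 fires (1), (4), (10), (12), (13), giving closed(fido), active(pingu), open(fido), swims(fido), flies(fido).
Round 2 fires (2), (6), (11), giving ready(pingu), visible(fido), large(fido).
Round 3 fires (15), giving cold(pingu).
Round 4 fires (3), giving metal(fido).
Round 5 fires (5), giving green(pingu).
cold(pingu) appears in round 3, so it is derivable.

yes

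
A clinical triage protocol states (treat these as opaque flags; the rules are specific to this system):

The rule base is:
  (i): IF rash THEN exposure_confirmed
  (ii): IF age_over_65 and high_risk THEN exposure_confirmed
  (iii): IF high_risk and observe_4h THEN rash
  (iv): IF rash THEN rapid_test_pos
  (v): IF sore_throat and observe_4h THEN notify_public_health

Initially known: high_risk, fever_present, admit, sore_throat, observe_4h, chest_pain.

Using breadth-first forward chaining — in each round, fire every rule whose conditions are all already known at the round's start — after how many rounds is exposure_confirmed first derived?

Round 1: (iii) [IF high_risk and observe_4h THEN rash]; (v) [IF sore_throat and observe_4h THEN notify_public_health]. Adds rash, notify_public_health.
Round 2: (i) [IF rash THEN exposure_confirmed]; (iv) [IF rash THEN rapid_test_pos]. Adds exposure_confirmed, rapid_test_pos.
exposure_confirmed first appears in round 2.

2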